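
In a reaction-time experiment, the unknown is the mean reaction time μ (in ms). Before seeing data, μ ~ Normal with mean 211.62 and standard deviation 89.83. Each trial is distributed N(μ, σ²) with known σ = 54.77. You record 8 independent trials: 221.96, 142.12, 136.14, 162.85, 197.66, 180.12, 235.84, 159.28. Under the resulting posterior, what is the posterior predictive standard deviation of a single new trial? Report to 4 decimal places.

For Normal data with known variance σ², a Normal(μ₀, σ₀²) prior on μ is conjugate. Posterior precision = 1/σ₀² + n/σ²; posterior mean is the precision-weighted average of μ₀ and x̄.
σ₀² = 89.83² = 8069.4289, σ² = 54.77² = 2999.7529; σ² + n·σ₀² = 2999.7529 + 8·8069.4289 = 67555.1841.
Posterior precision = 1/σ₀² + n/σ² = 1/8069.4289 + 8/2999.7529 = (σ² + n·σ₀²)/(σ₀²σ²) = 67555.1841/(8069.4289·2999.7529); posterior variance σₙ² = σ₀²σ²/(σ² + n·σ₀²) = 8069.4289·2999.7529/67555.1841 = 358.318804.
Predictive variance for one new observation = σₙ² + σ² = 8069.4289·2999.7529/67555.1841 + 2999.7529 = σ²·(σ₀² + 67555.1841)/67555.1841 = 2999.7529·75624.613/67555.1841 = 3358.071704; SD = √(2999.7529·75624.613/67555.1841) = 57.9489.

57.9489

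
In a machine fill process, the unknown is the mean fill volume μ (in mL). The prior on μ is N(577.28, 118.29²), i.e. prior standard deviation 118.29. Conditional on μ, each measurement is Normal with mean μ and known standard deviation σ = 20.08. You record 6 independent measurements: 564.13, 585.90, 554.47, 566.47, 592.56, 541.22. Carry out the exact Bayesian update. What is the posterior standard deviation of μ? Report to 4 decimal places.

8.1780

For Normal data with known variance σ², a Normal(μ₀, σ₀²) prior on μ is conjugate. Posterior precision = 1/σ₀² + n/σ²; posterior mean is the precision-weighted average of μ₀ and x̄.
σ₀² = 118.29² = 13992.5241, σ² = 20.08² = 403.2064; σ² + n·σ₀² = 403.2064 + 6·13992.5241 = 84358.351.
Posterior precision = 1/σ₀² + n/σ² = 1/13992.5241 + 6/403.2064 = (σ² + n·σ₀²)/(σ₀²σ²) = 84358.351/(13992.5241·403.2064); posterior variance σₙ² = σ₀²σ²/(σ² + n·σ₀²) = 13992.5241·403.2064/84358.351 = 66.879867.
Posterior SD = √σₙ² = √(13992.5241·403.2064/84358.351) = 8.1780.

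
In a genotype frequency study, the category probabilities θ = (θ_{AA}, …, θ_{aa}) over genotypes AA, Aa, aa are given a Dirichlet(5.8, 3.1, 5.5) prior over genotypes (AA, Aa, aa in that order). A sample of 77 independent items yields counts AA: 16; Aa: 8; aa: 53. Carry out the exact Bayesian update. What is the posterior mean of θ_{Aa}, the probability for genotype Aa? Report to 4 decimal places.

The Dirichlet prior is conjugate to the Multinomial likelihood: each posterior αⱼ = prior αⱼ + observed count nⱼ.
Posterior concentration: (21.8, 11.1, 58.5), total = 91.4.
E[θ_{Aa}|data] = α_{Aa}/Σα = 11.1/91.4 = 0.1214.

0.1214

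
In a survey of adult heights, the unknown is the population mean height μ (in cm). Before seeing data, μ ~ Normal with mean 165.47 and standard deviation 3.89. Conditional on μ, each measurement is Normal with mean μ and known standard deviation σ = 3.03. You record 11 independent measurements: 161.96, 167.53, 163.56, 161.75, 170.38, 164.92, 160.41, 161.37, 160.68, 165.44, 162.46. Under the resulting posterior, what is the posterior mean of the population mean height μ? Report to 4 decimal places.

163.7718

For Normal data with known variance σ², a Normal(μ₀, σ₀²) prior on μ is conjugate. Posterior precision = 1/σ₀² + n/σ²; posterior mean is the precision-weighted average of μ₀ and x̄.
Σxᵢ = 161.96 + 167.53 + 163.56 + 161.75 + 170.38 + 164.92 + 160.41 + 161.37 + 160.68 + 165.44 + 162.46 = 1800.46, so n·x̄ = 1800.46.
σ₀² = 3.89² = 15.1321, σ² = 3.03² = 9.1809; σ² + n·σ₀² = 9.1809 + 11·15.1321 = 175.634.
Posterior mean = (μ₀/σ₀² + n·x̄/σ²)/(1/σ₀² + n/σ²) = (σ²·μ₀ + σ₀²·n·x̄)/(σ² + n·σ₀²) = (9.1809·165.47 + 15.1321·1800.46)/175.634 = 28763.904289/175.634 = 163.7718.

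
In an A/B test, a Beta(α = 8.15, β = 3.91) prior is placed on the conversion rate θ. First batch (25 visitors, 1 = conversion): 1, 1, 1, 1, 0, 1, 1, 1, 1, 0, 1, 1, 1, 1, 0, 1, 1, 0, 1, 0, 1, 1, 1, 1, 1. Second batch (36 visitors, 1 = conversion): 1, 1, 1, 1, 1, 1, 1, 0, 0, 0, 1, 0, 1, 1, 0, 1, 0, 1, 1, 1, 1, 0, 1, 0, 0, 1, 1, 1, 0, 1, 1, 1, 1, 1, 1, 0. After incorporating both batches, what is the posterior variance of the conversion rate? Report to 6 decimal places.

0.002677

The Beta prior is conjugate to a Binomial/Bernoulli likelihood; the update adds successes to α and failures to β.
After batch 1: Beta(8.15+20, 3.91+5) = Beta(28.15, 8.91).
After batch 2: Beta(28.15+25, 8.91+11) = Beta(53.15, 19.91).
Var = αβ/((α+β)²(α+β+1)) = 53.15·19.91/(73.06²·74.06) = 0.002677.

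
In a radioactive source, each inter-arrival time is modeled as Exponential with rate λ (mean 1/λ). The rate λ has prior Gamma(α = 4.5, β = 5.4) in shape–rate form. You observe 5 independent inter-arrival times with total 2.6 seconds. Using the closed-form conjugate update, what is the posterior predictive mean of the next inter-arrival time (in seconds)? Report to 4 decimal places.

0.9412

With a Gamma(shape α, rate β) prior on the exponential rate λ, the posterior after n observations with total T = Σxᵢ is Gamma(α+n, β+T).
Posterior: Gamma(4.5+5, 5.4+2.6) = Gamma(9.5, 8.0).
The predictive distribution for the next observation is Lomax; its mean is β/(α−1) = 8.0/8.5 = 0.9412.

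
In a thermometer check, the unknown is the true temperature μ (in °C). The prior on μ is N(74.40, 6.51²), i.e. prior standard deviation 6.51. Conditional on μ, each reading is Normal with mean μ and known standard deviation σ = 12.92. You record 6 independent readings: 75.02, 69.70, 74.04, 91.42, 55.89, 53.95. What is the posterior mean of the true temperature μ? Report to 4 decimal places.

For Normal data with known variance σ², a Normal(μ₀, σ₀²) prior on μ is conjugate. Posterior precision = 1/σ₀² + n/σ²; posterior mean is the precision-weighted average of μ₀ and x̄.
Σxᵢ = 75.02 + 69.70 + 74.04 + 91.42 + 55.89 + 53.95 = 420.02, so n·x̄ = 420.02.
σ₀² = 6.51² = 42.3801, σ² = 12.92² = 166.9264; σ² + n·σ₀² = 166.9264 + 6·42.3801 = 421.207.
Posterior mean = (μ₀/σ₀² + n·x̄/σ²)/(1/σ₀² + n/σ²) = (σ²·μ₀ + σ₀²·n·x̄)/(σ² + n·σ₀²) = (166.9264·74.40 + 42.3801·420.02)/421.207 = 30219.813762/421.207 = 71.7458.

71.7458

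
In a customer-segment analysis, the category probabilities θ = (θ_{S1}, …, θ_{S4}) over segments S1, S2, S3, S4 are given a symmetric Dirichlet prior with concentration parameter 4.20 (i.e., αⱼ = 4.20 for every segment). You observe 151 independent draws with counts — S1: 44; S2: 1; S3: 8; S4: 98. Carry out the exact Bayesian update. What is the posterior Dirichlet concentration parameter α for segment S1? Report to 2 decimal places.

48.20

The Dirichlet prior is conjugate to the Multinomial likelihood: each posterior αⱼ = prior αⱼ + observed count nⱼ.
Posterior concentration: (48.20, 5.20, 12.20, 102.20), total = 167.80.
α_{S1} = 4.20 + 44 = 48.20.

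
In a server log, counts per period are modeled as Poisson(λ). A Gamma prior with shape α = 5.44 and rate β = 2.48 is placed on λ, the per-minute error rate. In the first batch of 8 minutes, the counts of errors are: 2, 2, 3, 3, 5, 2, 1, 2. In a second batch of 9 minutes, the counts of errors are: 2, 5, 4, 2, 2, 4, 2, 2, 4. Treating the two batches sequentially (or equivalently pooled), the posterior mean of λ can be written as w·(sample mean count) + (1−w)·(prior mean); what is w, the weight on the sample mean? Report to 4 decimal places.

0.8727

With a Gamma(shape α, rate β) prior, the Poisson likelihood is conjugate: the posterior is Gamma(α + ΣXᵢ, β + n).
Total number of minutes: n = 8 + 9 = 17.
Posterior mean = (α₀+S)/(β₀+n) = [n/(β₀+n)]·(S/n) + [β₀/(β₀+n)]·(α₀/β₀), so only n and β₀ enter the weight.
Weight on data w = n/(β₀+n) = 17/(2.48+17) = 17/19.48 = 0.8727.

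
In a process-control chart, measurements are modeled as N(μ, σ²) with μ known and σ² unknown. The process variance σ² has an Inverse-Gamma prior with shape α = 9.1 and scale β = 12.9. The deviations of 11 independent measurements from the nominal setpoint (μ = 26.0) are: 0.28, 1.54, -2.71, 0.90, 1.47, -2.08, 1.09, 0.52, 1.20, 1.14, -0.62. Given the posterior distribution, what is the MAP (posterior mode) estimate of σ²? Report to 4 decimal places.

1.5216

With known mean μ and an Inverse-Gamma(α, β) prior on σ², the Normal likelihood is conjugate: posterior is Inv-Gamma(α + n/2, β + Σ(xᵢ−μ)²/2).
Σ(xᵢ−μ)² = (0.28)² + (1.54)² + (-2.71)² + (0.90)² + (1.47)² + (-2.08)² + (1.09)² + (0.52)² + (1.20)² + (1.14)² + (-0.62)² = 21.6739.
Posterior: Inv-Gamma(9.1 + 11/2, 12.9 + 21.6739/2) = Inv-Gamma(14.60, 23.73695).
Mode = β/(α+1) = 23.73695/15.60 = 1.5216.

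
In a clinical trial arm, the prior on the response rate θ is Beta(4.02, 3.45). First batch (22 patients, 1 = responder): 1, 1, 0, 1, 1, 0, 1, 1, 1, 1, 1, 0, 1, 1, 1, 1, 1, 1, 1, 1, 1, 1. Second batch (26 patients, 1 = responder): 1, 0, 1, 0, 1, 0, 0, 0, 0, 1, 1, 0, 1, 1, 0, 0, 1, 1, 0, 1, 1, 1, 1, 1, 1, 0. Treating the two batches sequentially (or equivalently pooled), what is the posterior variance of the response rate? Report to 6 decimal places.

0.003818

The Beta prior is conjugate to a Binomial/Bernoulli likelihood; the update adds successes to α and failures to β.
After batch 1: Beta(4.02+19, 3.45+3) = Beta(23.02, 6.45).
After batch 2: Beta(23.02+15, 6.45+11) = Beta(38.02, 17.45).
Var = αβ/((α+β)²(α+β+1)) = 38.02·17.45/(55.47²·56.47) = 0.003818.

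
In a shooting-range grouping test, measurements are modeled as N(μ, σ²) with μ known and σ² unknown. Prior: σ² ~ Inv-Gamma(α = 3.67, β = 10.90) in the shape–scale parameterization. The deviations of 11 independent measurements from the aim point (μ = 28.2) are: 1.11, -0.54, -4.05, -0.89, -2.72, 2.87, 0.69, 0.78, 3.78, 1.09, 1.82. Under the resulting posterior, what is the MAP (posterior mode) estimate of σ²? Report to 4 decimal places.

With known mean μ and an Inverse-Gamma(α, β) prior on σ², the Normal likelihood is conjugate: posterior is Inv-Gamma(α + n/2, β + Σ(xᵢ−μ)²/2).
Σ(xᵢ−μ)² = (1.11)² + (-0.54)² + (-4.05)² + (-0.89)² + (-2.72)² + (2.87)² + (0.69)² + (0.78)² + (3.78)² + (1.09)² + (1.82)² = 54.2270.
Posterior: Inv-Gamma(3.67 + 11/2, 10.90 + 54.2270/2) = Inv-Gamma(9.17, 38.01350).
Mode = β/(α+1) = 38.01350/10.17 = 3.7378.

3.7378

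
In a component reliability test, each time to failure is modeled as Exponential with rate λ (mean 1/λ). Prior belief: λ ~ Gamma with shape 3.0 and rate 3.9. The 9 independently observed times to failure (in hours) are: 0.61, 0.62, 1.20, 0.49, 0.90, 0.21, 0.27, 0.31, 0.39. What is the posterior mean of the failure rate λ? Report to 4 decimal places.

With a Gamma(shape α, rate β) prior on the exponential rate λ, the posterior after n observations with total T = Σxᵢ is Gamma(α+n, β+T).
Sum of observations T = 5.00 hours; n = 9.
Posterior: Gamma(3.0+9, 3.9+5.00) = Gamma(12.0, 8.90).
Posterior mean of λ = α/β = 12.0/8.90 = 1.3483.

1.3483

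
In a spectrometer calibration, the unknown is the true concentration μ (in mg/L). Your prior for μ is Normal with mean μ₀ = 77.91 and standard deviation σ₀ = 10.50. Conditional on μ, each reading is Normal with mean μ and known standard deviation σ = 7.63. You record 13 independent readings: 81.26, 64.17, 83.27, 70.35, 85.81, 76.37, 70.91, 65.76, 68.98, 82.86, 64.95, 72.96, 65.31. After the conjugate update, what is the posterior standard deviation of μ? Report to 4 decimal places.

2.0745

For Normal data with known variance σ², a Normal(μ₀, σ₀²) prior on μ is conjugate. Posterior precision = 1/σ₀² + n/σ²; posterior mean is the precision-weighted average of μ₀ and x̄.
σ₀² = 10.50² = 110.25, σ² = 7.63² = 58.2169; σ² + n·σ₀² = 58.2169 + 13·110.25 = 1491.4669.
Posterior precision = 1/σ₀² + n/σ² = 1/110.25 + 13/58.2169 = (σ² + n·σ₀²)/(σ₀²σ²) = 1491.4669/(110.25·58.2169); posterior variance σₙ² = σ₀²σ²/(σ² + n·σ₀²) = 110.25·58.2169/1491.4669 = 4.303423.
Posterior SD = √σₙ² = √(110.25·58.2169/1491.4669) = 2.0745.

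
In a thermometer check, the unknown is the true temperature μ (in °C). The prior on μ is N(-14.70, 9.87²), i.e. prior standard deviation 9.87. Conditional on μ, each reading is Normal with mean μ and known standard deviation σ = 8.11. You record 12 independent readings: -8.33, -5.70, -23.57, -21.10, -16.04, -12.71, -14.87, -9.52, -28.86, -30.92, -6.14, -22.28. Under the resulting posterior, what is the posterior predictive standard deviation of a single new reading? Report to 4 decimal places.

For Normal data with known variance σ², a Normal(μ₀, σ₀²) prior on μ is conjugate. Posterior precision = 1/σ₀² + n/σ²; posterior mean is the precision-weighted average of μ₀ and x̄.
σ₀² = 9.87² = 97.4169, σ² = 8.11² = 65.7721; σ² + n·σ₀² = 65.7721 + 12·97.4169 = 1234.7749.
Posterior precision = 1/σ₀² + n/σ² = 1/97.4169 + 12/65.7721 = (σ² + n·σ₀²)/(σ₀²σ²) = 1234.7749/(97.4169·65.7721); posterior variance σₙ² = σ₀²σ²/(σ² + n·σ₀²) = 97.4169·65.7721/1234.7749 = 5.189054.
Predictive variance for one new observation = σₙ² + σ² = 97.4169·65.7721/1234.7749 + 65.7721 = σ²·(σ₀² + 1234.7749)/1234.7749 = 65.7721·1332.1918/1234.7749 = 70.961154; SD = √(65.7721·1332.1918/1234.7749) = 8.4238.

8.4238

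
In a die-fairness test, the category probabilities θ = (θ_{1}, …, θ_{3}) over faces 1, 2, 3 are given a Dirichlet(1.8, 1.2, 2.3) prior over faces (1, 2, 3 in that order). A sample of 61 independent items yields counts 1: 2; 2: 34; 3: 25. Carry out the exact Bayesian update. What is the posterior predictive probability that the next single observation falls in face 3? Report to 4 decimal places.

0.4118

The Dirichlet prior is conjugate to the Multinomial likelihood: each posterior αⱼ = prior αⱼ + observed count nⱼ.
Posterior concentration: (3.8, 35.2, 27.3), total = 66.3.
P(next = 3 | data) = α_{3}/Σα = 0.4118.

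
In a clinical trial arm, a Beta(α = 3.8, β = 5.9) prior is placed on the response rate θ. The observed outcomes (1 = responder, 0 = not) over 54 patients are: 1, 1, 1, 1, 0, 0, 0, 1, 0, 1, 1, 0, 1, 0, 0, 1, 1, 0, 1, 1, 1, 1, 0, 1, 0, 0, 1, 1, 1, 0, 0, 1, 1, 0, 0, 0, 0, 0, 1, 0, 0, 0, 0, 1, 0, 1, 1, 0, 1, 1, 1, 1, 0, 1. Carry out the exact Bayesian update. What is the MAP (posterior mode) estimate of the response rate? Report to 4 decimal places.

The Beta prior is conjugate to a Binomial/Bernoulli likelihood; the update adds successes to α and failures to β.
Posterior: Beta(α+k, β+n−k) = Beta(3.8+29, 5.9+25) = Beta(32.8, 30.9).
Mode of Beta(a,b) for a,b>1 is (a−1)/(a+b−2) = 31.8/61.7 = 0.5154.

0.5154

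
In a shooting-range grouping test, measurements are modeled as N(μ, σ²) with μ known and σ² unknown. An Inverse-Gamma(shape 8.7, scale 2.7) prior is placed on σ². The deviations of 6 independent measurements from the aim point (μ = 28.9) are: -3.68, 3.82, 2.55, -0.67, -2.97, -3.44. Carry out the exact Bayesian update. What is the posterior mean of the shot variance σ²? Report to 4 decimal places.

2.8570

With known mean μ and an Inverse-Gamma(α, β) prior on σ², the Normal likelihood is conjugate: posterior is Inv-Gamma(α + n/2, β + Σ(xᵢ−μ)²/2).
Σ(xᵢ−μ)² = (-3.68)² + (3.82)² + (2.55)² + (-0.67)² + (-2.97)² + (-3.44)² = 55.7407.
Posterior: Inv-Gamma(8.7 + 6/2, 2.7 + 55.7407/2) = Inv-Gamma(11.70, 30.57035).
E[σ²|data] = β/(α−1) = 30.57035/10.70 = 2.8570.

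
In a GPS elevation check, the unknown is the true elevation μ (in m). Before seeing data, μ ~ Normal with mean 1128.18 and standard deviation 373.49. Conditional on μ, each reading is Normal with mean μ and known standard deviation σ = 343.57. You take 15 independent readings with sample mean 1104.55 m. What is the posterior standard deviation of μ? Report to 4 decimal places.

For Normal data with known variance σ², a Normal(μ₀, σ₀²) prior on μ is conjugate. Posterior precision = 1/σ₀² + n/σ²; posterior mean is the precision-weighted average of μ₀ and x̄.
σ₀² = 373.49² = 139494.7801, σ² = 343.57² = 118040.3449; σ² + n·σ₀² = 118040.3449 + 15·139494.7801 = 2210462.0464.
Posterior precision = 1/σ₀² + n/σ² = 1/139494.7801 + 15/118040.3449 = (σ² + n·σ₀²)/(σ₀²σ²) = 2210462.0464/(139494.7801·118040.3449); posterior variance σₙ² = σ₀²σ²/(σ² + n·σ₀²) = 139494.7801·118040.3449/2210462.0464 = 7449.126748.
Posterior SD = √σₙ² = √(139494.7801·118040.3449/2210462.0464) = 86.3083.

86.3083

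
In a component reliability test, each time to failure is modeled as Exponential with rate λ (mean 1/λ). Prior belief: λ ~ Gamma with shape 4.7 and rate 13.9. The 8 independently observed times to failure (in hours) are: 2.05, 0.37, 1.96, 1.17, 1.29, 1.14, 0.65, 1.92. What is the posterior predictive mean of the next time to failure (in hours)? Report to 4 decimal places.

2.0897

With a Gamma(shape α, rate β) prior on the exponential rate λ, the posterior after n observations with total T = Σxᵢ is Gamma(α+n, β+T).
Sum of observations T = 10.55 hours; n = 8.
Posterior: Gamma(4.7+8, 13.9+10.55) = Gamma(12.7, 24.45).
The predictive distribution for the next observation is Lomax; its mean is β/(α−1) = 24.45/11.7 = 2.0897.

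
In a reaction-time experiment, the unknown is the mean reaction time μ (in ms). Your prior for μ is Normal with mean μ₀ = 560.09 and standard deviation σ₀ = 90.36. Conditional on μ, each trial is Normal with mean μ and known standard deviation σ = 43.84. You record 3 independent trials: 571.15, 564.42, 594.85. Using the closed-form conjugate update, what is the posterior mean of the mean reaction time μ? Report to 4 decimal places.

For Normal data with known variance σ², a Normal(μ₀, σ₀²) prior on μ is conjugate. Posterior precision = 1/σ₀² + n/σ²; posterior mean is the precision-weighted average of μ₀ and x̄.
Σxᵢ = 571.15 + 564.42 + 594.85 = 1730.42, so n·x̄ = 1730.42.
σ₀² = 90.36² = 8164.9296, σ² = 43.84² = 1921.9456; σ² + n·σ₀² = 1921.9456 + 3·8164.9296 = 26416.7344.
Posterior mean = (μ₀/σ₀² + n·x̄/σ²)/(1/σ₀² + n/σ²) = (σ²·μ₀ + σ₀²·n·x̄)/(σ² + n·σ₀²) = (1921.9456·560.09 + 8164.9296·1730.42)/26416.7344 = 15205219.989536/26416.7344 = 575.5904.

575.5904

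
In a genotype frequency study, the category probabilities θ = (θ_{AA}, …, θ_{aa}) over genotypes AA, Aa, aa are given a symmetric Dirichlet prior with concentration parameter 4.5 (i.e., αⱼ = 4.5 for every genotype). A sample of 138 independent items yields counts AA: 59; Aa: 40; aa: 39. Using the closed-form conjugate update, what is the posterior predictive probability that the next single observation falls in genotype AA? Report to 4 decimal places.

0.4191

The Dirichlet prior is conjugate to the Multinomial likelihood: each posterior αⱼ = prior αⱼ + observed count nⱼ.
Posterior concentration: (63.5, 44.5, 43.5), total = 151.5.
P(next = AA | data) = α_{AA}/Σα = 0.4191.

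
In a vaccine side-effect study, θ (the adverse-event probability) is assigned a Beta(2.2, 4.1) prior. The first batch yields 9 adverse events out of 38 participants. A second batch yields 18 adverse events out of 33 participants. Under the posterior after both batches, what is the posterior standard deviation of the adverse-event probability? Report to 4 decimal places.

0.0548

The Beta prior is conjugate to a Binomial/Bernoulli likelihood; the update adds successes to α and failures to β.
After batch 1: Beta(2.2+9, 4.1+29) = Beta(11.2, 33.1).
After batch 2: Beta(11.2+18, 33.1+15) = Beta(29.2, 48.1).
Var = αβ/((α+β)²(α+β+1)) = 29.2·48.1/(77.3²·78.3) = 0.00300198; SD = √0.00300198 = 0.0548.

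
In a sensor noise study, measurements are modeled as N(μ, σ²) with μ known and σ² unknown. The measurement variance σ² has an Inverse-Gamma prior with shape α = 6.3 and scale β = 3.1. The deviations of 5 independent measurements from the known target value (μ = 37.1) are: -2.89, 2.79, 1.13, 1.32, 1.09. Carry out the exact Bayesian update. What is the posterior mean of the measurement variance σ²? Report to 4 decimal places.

1.7015

With known mean μ and an Inverse-Gamma(α, β) prior on σ², the Normal likelihood is conjugate: posterior is Inv-Gamma(α + n/2, β + Σ(xᵢ−μ)²/2).
Σ(xᵢ−μ)² = (-2.89)² + (2.79)² + (1.13)² + (1.32)² + (1.09)² = 20.3436.
Posterior: Inv-Gamma(6.3 + 5/2, 3.1 + 20.3436/2) = Inv-Gamma(8.80, 13.27180).
E[σ²|data] = β/(α−1) = 13.27180/7.80 = 1.7015.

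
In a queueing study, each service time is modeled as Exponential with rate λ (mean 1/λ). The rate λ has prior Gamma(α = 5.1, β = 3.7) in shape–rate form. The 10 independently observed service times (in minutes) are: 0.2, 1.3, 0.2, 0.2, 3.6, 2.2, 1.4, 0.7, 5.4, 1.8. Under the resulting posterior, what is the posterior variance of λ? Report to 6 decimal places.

With a Gamma(shape α, rate β) prior on the exponential rate λ, the posterior after n observations with total T = Σxᵢ is Gamma(α+n, β+T).
Sum of observations T = 17.0 minutes; n = 10.
Posterior: Gamma(5.1+10, 3.7+17.0) = Gamma(15.1, 20.7).
Var = α/β² = 0.035240.

0.035240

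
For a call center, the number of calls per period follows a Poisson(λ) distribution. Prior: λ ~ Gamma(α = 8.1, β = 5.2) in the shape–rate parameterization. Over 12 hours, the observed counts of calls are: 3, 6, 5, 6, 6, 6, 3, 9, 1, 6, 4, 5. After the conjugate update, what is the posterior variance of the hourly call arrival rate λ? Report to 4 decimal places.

With a Gamma(shape α, rate β) prior, the Poisson likelihood is conjugate: the posterior is Gamma(α + ΣXᵢ, β + n).
Sum of counts S = 60 over n = 12 hours.
Posterior: Gamma(α+S, β+n) = Gamma(8.1+60, 5.2+12) = Gamma(68.1, 17.2).
Var = α/β² = 68.1/17.2² = 0.2302.

0.2302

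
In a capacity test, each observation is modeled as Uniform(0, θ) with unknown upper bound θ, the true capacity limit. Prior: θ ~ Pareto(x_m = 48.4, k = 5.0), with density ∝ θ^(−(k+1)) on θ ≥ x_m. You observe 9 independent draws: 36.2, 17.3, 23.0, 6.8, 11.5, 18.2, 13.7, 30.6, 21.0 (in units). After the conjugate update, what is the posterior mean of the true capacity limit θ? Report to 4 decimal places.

52.1231

A Pareto(scale x_m, shape k) prior on the upper bound θ of Uniform(0, θ) is conjugate: posterior is Pareto(max(x_m, max xᵢ), k + n).
Sample maximum = 36.2; prior scale x_m = 48.4 → posterior scale = max = 48.4.
Posterior shape = 5.0 + 9 = 14.0.
E[θ|data] = k·x_m/(k−1) = 14.0·48.4/13.0 = 52.1231.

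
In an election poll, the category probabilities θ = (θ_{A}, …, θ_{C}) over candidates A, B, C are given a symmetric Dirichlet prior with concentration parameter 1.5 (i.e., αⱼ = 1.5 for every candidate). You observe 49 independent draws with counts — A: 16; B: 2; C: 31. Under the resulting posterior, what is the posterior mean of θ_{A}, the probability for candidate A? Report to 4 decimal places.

The Dirichlet prior is conjugate to the Multinomial likelihood: each posterior αⱼ = prior αⱼ + observed count nⱼ.
Posterior concentration: (17.5, 3.5, 32.5), total = 53.5.
E[θ_{A}|data] = α_{A}/Σα = 17.5/53.5 = 0.3271.

0.3271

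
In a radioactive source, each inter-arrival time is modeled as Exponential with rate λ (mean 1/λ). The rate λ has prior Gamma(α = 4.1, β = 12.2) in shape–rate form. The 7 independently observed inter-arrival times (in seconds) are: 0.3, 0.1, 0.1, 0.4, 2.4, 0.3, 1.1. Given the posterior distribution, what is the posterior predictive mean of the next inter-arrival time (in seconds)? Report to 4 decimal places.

1.6733

With a Gamma(shape α, rate β) prior on the exponential rate λ, the posterior after n observations with total T = Σxᵢ is Gamma(α+n, β+T).
Sum of observations T = 4.7 seconds; n = 7.
Posterior: Gamma(4.1+7, 12.2+4.7) = Gamma(11.1, 16.9).
The predictive distribution for the next observation is Lomax; its mean is β/(α−1) = 16.9/10.1 = 1.6733.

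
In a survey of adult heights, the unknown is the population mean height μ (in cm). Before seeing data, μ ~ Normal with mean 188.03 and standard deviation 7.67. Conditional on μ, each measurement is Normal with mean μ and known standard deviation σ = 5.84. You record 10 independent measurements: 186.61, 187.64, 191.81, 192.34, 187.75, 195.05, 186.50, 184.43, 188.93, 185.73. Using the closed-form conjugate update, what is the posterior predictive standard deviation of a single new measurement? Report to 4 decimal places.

6.1098

For Normal data with known variance σ², a Normal(μ₀, σ₀²) prior on μ is conjugate. Posterior precision = 1/σ₀² + n/σ²; posterior mean is the precision-weighted average of μ₀ and x̄.
σ₀² = 7.67² = 58.8289, σ² = 5.84² = 34.1056; σ² + n·σ₀² = 34.1056 + 10·58.8289 = 622.3946.
Posterior precision = 1/σ₀² + n/σ² = 1/58.8289 + 10/34.1056 = (σ² + n·σ₀²)/(σ₀²σ²) = 622.3946/(58.8289·34.1056); posterior variance σₙ² = σ₀²σ²/(σ² + n·σ₀²) = 58.8289·34.1056/622.3946 = 3.223670.
Predictive variance for one new observation = σₙ² + σ² = 58.8289·34.1056/622.3946 + 34.1056 = σ²·(σ₀² + 622.3946)/622.3946 = 34.1056·681.2235/622.3946 = 37.329270; SD = √(34.1056·681.2235/622.3946) = 6.1098.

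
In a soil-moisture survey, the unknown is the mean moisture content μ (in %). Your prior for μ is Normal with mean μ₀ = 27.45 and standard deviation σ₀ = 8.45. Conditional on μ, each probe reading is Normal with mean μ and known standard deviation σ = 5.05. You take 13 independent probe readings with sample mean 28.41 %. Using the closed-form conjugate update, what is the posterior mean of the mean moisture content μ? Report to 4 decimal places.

For Normal data with known variance σ², a Normal(μ₀, σ₀²) prior on μ is conjugate. Posterior precision = 1/σ₀² + n/σ²; posterior mean is the precision-weighted average of μ₀ and x̄.
n·x̄ = 13·28.41 = 369.33.
σ₀² = 8.45² = 71.4025, σ² = 5.05² = 25.5025; σ² + n·σ₀² = 25.5025 + 13·71.4025 = 953.735.
Posterior mean = (μ₀/σ₀² + n·x̄/σ²)/(1/σ₀² + n/σ²) = (σ²·μ₀ + σ₀²·n·x̄)/(σ² + n·σ₀²) = (25.5025·27.45 + 71.4025·369.33)/953.735 = 27071.12895/953.735 = 28.3843.

28.3843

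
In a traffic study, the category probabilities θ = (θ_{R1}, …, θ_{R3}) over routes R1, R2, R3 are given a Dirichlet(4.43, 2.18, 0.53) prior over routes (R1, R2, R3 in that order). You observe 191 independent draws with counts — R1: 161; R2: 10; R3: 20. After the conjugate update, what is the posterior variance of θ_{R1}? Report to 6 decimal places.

0.000692

The Dirichlet prior is conjugate to the Multinomial likelihood: each posterior αⱼ = prior αⱼ + observed count nⱼ.
Posterior concentration: (165.43, 12.18, 20.53), total = 198.14.
Var[θ_j] = α_j(Σα−α_j)/((Σα)²(Σα+1)) = 165.43·32.71/(198.14²·199.14) = 0.000692.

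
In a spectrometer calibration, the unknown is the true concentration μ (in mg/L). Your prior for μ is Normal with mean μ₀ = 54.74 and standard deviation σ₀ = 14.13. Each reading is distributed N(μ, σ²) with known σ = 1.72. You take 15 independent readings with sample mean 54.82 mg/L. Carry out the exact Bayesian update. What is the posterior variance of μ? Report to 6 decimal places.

0.197032

For Normal data with known variance σ², a Normal(μ₀, σ₀²) prior on μ is conjugate. Posterior precision = 1/σ₀² + n/σ²; posterior mean is the precision-weighted average of μ₀ and x̄.
σ₀² = 14.13² = 199.6569, σ² = 1.72² = 2.9584; σ² + n·σ₀² = 2.9584 + 15·199.6569 = 2997.8119.
Posterior precision = 1/σ₀² + n/σ² = 1/199.6569 + 15/2.9584 = (σ² + n·σ₀²)/(σ₀²σ²) = 2997.8119/(199.6569·2.9584); posterior variance σₙ² = σ₀²σ²/(σ² + n·σ₀²) = 199.6569·2.9584/2997.8119 = 0.197032.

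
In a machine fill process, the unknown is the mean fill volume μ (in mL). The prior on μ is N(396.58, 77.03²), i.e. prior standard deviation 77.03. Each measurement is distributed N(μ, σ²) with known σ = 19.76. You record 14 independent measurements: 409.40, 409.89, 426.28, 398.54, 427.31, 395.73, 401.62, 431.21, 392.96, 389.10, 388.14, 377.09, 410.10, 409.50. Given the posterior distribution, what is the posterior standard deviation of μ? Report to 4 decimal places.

5.2687

For Normal data with known variance σ², a Normal(μ₀, σ₀²) prior on μ is conjugate. Posterior precision = 1/σ₀² + n/σ²; posterior mean is the precision-weighted average of μ₀ and x̄.
σ₀² = 77.03² = 5933.6209, σ² = 19.76² = 390.4576; σ² + n·σ₀² = 390.4576 + 14·5933.6209 = 83461.1502.
Posterior precision = 1/σ₀² + n/σ² = 1/5933.6209 + 14/390.4576 = (σ² + n·σ₀²)/(σ₀²σ²) = 83461.1502/(5933.6209·390.4576); posterior variance σₙ² = σ₀²σ²/(σ² + n·σ₀²) = 5933.6209·390.4576/83461.1502 = 27.759351.
Posterior SD = √σₙ² = √(5933.6209·390.4576/83461.1502) = 5.2687.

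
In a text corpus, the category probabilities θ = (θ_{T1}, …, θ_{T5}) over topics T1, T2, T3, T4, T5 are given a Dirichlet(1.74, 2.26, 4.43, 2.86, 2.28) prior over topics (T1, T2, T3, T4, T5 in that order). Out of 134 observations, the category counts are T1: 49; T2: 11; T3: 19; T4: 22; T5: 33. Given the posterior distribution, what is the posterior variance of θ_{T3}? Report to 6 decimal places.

0.000899

The Dirichlet prior is conjugate to the Multinomial likelihood: each posterior αⱼ = prior αⱼ + observed count nⱼ.
Posterior concentration: (50.74, 13.26, 23.43, 24.86, 35.28), total = 147.57.
Var[θ_j] = α_j(Σα−α_j)/((Σα)²(Σα+1)) = 23.43·124.14/(147.57²·148.57) = 0.000899.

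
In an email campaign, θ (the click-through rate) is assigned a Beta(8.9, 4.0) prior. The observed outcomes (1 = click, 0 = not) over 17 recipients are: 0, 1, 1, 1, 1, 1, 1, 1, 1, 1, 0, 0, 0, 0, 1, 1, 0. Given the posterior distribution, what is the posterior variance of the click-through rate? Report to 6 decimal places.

The Beta prior is conjugate to a Binomial/Bernoulli likelihood; the update adds successes to α and failures to β.
Posterior: Beta(α+k, β+n−k) = Beta(8.9+11, 4.0+6) = Beta(19.9, 10.0).
Var = αβ/((α+β)²(α+β+1)) = 19.9·10.0/(29.9²·30.9) = 0.007204.

0.007204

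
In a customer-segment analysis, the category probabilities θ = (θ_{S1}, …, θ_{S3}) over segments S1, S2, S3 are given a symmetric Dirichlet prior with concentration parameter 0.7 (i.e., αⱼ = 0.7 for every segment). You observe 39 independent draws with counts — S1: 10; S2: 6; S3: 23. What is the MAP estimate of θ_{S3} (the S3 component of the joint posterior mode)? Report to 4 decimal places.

The Dirichlet prior is conjugate to the Multinomial likelihood: each posterior αⱼ = prior αⱼ + observed count nⱼ.
Posterior concentration: (10.7, 6.7, 23.7), total = 41.1.
Joint mode component: (α_{S3}−1)/(Σα−K) = 22.7/38.1 = 0.5958.

0.5958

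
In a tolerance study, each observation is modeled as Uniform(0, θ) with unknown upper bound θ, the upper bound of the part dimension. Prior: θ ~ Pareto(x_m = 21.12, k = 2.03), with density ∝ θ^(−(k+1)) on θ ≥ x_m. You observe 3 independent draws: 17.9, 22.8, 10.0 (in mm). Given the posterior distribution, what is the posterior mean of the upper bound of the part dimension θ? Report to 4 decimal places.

28.4576

A Pareto(scale x_m, shape k) prior on the upper bound θ of Uniform(0, θ) is conjugate: posterior is Pareto(max(x_m, max xᵢ), k + n).
Sample maximum = 22.8; prior scale x_m = 21.12 → posterior scale = max = 22.80.
Posterior shape = 2.03 + 3 = 5.03.
E[θ|data] = k·x_m/(k−1) = 5.03·22.80/4.03 = 28.4576.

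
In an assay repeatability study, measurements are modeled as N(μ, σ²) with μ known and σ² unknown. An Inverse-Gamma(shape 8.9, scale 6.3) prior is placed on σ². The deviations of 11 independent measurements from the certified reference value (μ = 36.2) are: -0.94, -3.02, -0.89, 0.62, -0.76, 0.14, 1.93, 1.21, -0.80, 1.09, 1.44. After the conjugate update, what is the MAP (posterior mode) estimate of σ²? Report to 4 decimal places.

1.0866

With known mean μ and an Inverse-Gamma(α, β) prior on σ², the Normal likelihood is conjugate: posterior is Inv-Gamma(α + n/2, β + Σ(xᵢ−μ)²/2).
Σ(xᵢ−μ)² = (-0.94)² + (-3.02)² + (-0.89)² + (0.62)² + (-0.76)² + (0.14)² + (1.93)² + (1.21)² + (-0.80)² + (1.09)² + (1.44)² = 20.8684.
Posterior: Inv-Gamma(8.9 + 11/2, 6.3 + 20.8684/2) = Inv-Gamma(14.40, 16.73420).
Mode = β/(α+1) = 16.73420/15.40 = 1.0866.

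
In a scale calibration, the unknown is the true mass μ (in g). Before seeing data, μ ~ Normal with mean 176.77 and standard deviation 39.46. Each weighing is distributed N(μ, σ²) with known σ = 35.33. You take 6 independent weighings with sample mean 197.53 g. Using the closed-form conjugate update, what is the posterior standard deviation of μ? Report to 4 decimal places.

13.5468

For Normal data with known variance σ², a Normal(μ₀, σ₀²) prior on μ is conjugate. Posterior precision = 1/σ₀² + n/σ²; posterior mean is the precision-weighted average of μ₀ and x̄.
σ₀² = 39.46² = 1557.0916, σ² = 35.33² = 1248.2089; σ² + n·σ₀² = 1248.2089 + 6·1557.0916 = 10590.7585.
Posterior precision = 1/σ₀² + n/σ² = 1/1557.0916 + 6/1248.2089 = (σ² + n·σ₀²)/(σ₀²σ²) = 10590.7585/(1557.0916·1248.2089); posterior variance σₙ² = σ₀²σ²/(σ² + n·σ₀²) = 1557.0916·1248.2089/10590.7585 = 183.516185.
Posterior SD = √σₙ² = √(1557.0916·1248.2089/10590.7585) = 13.5468.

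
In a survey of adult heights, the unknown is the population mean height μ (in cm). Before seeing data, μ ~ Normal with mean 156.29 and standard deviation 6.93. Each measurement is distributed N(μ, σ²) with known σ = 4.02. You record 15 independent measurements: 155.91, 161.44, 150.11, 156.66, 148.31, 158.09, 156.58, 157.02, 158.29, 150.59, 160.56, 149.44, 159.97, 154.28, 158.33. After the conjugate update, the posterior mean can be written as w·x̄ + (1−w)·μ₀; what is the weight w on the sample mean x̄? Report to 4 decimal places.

0.9781

For Normal data with known variance σ², a Normal(μ₀, σ₀²) prior on μ is conjugate. Posterior precision = 1/σ₀² + n/σ²; posterior mean is the precision-weighted average of μ₀ and x̄.
σ₀² = 6.93² = 48.0249, σ² = 4.02² = 16.1604. Prior precision 1/σ₀² = 1/48.0249; data precision n/σ² = 15/16.1604.
w = (n/σ²)/(1/σ₀² + n/σ²) = n·σ₀²/(σ² + n·σ₀²) = 15·48.0249/(16.1604 + 15·48.0249) = 720.3735/736.5339 = 0.9781.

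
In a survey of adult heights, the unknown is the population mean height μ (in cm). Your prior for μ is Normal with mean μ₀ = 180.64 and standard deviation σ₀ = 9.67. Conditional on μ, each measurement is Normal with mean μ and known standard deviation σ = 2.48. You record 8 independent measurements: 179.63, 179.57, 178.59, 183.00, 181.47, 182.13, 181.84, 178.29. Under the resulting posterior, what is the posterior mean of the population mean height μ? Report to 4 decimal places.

For Normal data with known variance σ², a Normal(μ₀, σ₀²) prior on μ is conjugate. Posterior precision = 1/σ₀² + n/σ²; posterior mean is the precision-weighted average of μ₀ and x̄.
Σxᵢ = 179.63 + 179.57 + 178.59 + 183.00 + 181.47 + 182.13 + 181.84 + 178.29 = 1444.52, so n·x̄ = 1444.52.
σ₀² = 9.67² = 93.5089, σ² = 2.48² = 6.1504; σ² + n·σ₀² = 6.1504 + 8·93.5089 = 754.2216.
Posterior mean = (μ₀/σ₀² + n·x̄/σ²)/(1/σ₀² + n/σ²) = (σ²·μ₀ + σ₀²·n·x̄)/(σ² + n·σ₀²) = (6.1504·180.64 + 93.5089·1444.52)/754.2216 = 136186.484484/754.2216 = 180.5656.

180.5656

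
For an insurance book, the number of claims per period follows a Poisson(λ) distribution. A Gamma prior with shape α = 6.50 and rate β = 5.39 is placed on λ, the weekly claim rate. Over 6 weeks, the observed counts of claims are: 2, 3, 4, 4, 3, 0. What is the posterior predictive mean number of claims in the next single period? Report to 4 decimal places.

With a Gamma(shape α, rate β) prior, the Poisson likelihood is conjugate: the posterior is Gamma(α + ΣXᵢ, β + n).
Sum of counts S = 16 over n = 6 weeks.
Posterior: Gamma(α+S, β+n) = Gamma(6.50+16, 5.39+6) = Gamma(22.50, 11.39).
The predictive distribution for one future period is NegBinom with mean α/β = 1.9754.

1.9754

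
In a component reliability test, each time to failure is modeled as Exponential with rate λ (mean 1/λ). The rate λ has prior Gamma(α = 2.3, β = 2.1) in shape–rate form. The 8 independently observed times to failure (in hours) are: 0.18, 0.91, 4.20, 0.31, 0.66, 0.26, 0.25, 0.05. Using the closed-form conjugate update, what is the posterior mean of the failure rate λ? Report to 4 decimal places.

1.1547

With a Gamma(shape α, rate β) prior on the exponential rate λ, the posterior after n observations with total T = Σxᵢ is Gamma(α+n, β+T).
Sum of observations T = 6.82 hours; n = 8.
Posterior: Gamma(2.3+8, 2.1+6.82) = Gamma(10.3, 8.92).
Posterior mean of λ = α/β = 10.3/8.92 = 1.1547.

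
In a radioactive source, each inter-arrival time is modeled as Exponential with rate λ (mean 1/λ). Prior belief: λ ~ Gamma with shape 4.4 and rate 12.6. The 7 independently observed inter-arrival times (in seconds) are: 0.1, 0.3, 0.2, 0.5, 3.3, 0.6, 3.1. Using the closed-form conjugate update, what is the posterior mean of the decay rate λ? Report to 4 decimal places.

0.5507

With a Gamma(shape α, rate β) prior on the exponential rate λ, the posterior after n observations with total T = Σxᵢ is Gamma(α+n, β+T).
Sum of observations T = 8.1 seconds; n = 7.
Posterior: Gamma(4.4+7, 12.6+8.1) = Gamma(11.4, 20.7).
Posterior mean of λ = α/β = 11.4/20.7 = 0.5507.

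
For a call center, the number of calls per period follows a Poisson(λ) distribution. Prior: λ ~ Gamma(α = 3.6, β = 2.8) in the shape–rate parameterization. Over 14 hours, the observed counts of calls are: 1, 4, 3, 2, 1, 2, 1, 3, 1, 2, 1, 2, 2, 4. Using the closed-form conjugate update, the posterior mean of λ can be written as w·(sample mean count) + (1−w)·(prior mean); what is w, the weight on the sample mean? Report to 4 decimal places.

With a Gamma(shape α, rate β) prior, the Poisson likelihood is conjugate: the posterior is Gamma(α + ΣXᵢ, β + n).
Posterior mean = (α₀+S)/(β₀+n) = [n/(β₀+n)]·(S/n) + [β₀/(β₀+n)]·(α₀/β₀), so only n and β₀ enter the weight.
Weight on data w = n/(β₀+n) = 14/(2.8+14) = 14/16.8 = 0.8333.

0.8333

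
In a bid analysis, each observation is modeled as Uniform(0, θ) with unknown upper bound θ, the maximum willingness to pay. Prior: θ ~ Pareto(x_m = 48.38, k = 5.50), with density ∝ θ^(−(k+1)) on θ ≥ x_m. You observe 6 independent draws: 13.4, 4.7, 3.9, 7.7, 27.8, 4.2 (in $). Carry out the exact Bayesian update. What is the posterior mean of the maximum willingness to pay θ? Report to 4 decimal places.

A Pareto(scale x_m, shape k) prior on the upper bound θ of Uniform(0, θ) is conjugate: posterior is Pareto(max(x_m, max xᵢ), k + n).
Sample maximum = 27.8; prior scale x_m = 48.38 → posterior scale = max = 48.38.
Posterior shape = 5.50 + 6 = 11.50.
E[θ|data] = k·x_m/(k−1) = 11.50·48.38/10.50 = 52.9876.

52.9876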